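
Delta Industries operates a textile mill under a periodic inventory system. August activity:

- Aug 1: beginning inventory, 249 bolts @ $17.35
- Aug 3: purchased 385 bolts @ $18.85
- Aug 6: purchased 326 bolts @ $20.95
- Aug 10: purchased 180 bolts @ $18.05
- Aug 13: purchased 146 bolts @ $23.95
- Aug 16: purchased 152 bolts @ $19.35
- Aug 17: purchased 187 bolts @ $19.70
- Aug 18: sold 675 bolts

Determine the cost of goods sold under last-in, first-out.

COGS = $13,580.30

Aug 18, 675 sold [LIFO — newest first]: 187 @ $19.70 + 152 @ $19.35 + 146 @ $23.95 + 180 @ $18.05 + 10 @ $20.95 = $13,580.30
Ending inventory: 249 @ $17.35 + 385 @ $18.85 + 316 @ $20.95 = $18,197.60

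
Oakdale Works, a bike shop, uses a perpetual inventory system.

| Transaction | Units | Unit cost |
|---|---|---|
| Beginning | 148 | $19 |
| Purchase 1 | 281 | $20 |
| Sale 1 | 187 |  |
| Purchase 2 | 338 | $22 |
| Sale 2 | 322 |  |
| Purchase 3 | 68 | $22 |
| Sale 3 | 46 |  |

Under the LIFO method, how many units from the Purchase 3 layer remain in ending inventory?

Sale 1 (187) [LIFO — newest first]: 187 @ $20 = $3,740
Sale 2 (322) [LIFO — newest first]: 322 @ $22 = $7,084
Sale 3 (46) [LIFO — newest first]: 46 @ $22 = $1,012
Total COGS = $3,740 + $7,084 + $1,012 = $11,836
Ending inventory: 148 @ $19 + 94 @ $20 + 16 @ $22 + 22 @ $22 = $5,528

22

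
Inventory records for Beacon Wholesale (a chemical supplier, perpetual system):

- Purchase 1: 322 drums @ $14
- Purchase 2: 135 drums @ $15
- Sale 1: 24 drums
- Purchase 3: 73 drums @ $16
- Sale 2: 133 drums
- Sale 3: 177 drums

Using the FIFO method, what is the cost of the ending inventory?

Ending inventory = $3,013

Sale 1 (24) [FIFO — oldest first]: 24 @ $14 = $336
Sale 2 (133) [FIFO — oldest first]: 133 @ $14 = $1,862
Sale 3 (177) [FIFO — oldest first]: 165 @ $14 + 12 @ $15 = $2,490
Total COGS = $336 + $1,862 + $2,490 = $4,688
Ending inventory: 123 @ $15 + 73 @ $16 = $3,013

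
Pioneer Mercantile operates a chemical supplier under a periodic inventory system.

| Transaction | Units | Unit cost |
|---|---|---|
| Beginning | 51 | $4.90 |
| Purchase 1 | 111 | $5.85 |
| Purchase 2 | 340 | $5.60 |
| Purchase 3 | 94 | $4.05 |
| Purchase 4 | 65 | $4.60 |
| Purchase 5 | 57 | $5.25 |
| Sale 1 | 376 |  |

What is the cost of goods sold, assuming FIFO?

COGS = $2,097.65

Sale 1 (376) [FIFO — oldest first]: 51 @ $4.90 + 111 @ $5.85 + 214 @ $5.60 = $2,097.65
Ending inventory: 126 @ $5.60 + 94 @ $4.05 + 65 @ $4.60 + 57 @ $5.25 = $1,684.55
Check: goods available $3,782.20 = COGS $2,097.65 + ending $1,684.55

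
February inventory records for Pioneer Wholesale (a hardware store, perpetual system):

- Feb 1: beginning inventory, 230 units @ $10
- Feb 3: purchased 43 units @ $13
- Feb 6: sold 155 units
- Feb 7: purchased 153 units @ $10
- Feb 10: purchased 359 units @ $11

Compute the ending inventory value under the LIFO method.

Ending inventory = $6,659

Feb 6, 155 sold [LIFO — newest first]: 43 @ $13 + 112 @ $10 = $1,679
Ending inventory: 118 @ $10 + 153 @ $10 + 359 @ $11 = $6,659
Check: goods available $8,338 = COGS $1,679 + ending $6,659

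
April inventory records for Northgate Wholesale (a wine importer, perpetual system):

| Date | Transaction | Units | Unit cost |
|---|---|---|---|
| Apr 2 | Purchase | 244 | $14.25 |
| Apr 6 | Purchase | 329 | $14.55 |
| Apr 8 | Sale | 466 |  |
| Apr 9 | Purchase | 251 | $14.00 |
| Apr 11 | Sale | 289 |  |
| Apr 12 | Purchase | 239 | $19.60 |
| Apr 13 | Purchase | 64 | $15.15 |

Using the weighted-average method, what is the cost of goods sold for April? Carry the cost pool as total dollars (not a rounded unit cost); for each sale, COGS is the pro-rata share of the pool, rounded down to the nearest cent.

COGS = $10,803.24

After Apr 2: 244 on hand, pool $3,477.00 (≈ $14.2500 each)
After Apr 6: 573 on hand, pool $8,263.95 (≈ $14.4223 each)
Apr 8, sell 466: 466/573 × $8,263.95 → $6,720.76
After Apr 9: 358 on hand, pool $5,057.19 (≈ $14.1262 each)
Apr 11, sell 289: 289/358 × $5,057.19 → $4,082.48
After Apr 12: 308 on hand, pool $5,659.11 (≈ $18.3737 each)
After Apr 13: 372 on hand, pool $6,628.71 (≈ $17.8191 each)
Total COGS = $6,720.76 + $4,082.48 = $10,803.24
Ending inventory (cost pool remaining) = $6,628.71
Check: goods available $17,431.95 = COGS $10,803.24 + ending $6,628.71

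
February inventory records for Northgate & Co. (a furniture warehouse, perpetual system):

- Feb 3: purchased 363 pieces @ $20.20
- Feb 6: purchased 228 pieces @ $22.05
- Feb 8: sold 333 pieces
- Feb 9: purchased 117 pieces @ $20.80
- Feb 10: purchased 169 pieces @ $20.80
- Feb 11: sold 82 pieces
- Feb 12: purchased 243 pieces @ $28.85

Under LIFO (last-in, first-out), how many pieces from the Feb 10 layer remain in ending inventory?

Feb 8, 333 sold [LIFO — newest first]: 228 @ $22.05 + 105 @ $20.20 = $7,148.40
Feb 11, 82 sold [LIFO — newest first]: 82 @ $20.80 = $1,705.60
Total COGS = $7,148.40 + $1,705.60 = $8,854.00
Ending inventory: 258 @ $20.20 + 117 @ $20.80 + 87 @ $20.80 + 243 @ $28.85 = $16,465.35
Check: goods available $25,319.35 = COGS $8,854.00 + ending $16,465.35

87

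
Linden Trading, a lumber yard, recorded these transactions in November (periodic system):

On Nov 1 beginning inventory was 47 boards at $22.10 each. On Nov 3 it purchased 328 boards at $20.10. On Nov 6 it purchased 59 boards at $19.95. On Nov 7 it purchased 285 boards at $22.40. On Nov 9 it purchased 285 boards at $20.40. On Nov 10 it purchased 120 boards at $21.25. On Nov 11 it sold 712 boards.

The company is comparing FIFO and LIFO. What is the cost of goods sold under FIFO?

FIFO COGS: 47 @ $22.10 + 328 @ $20.10 + 59 @ $19.95 + 278 @ $22.40 = $15,035.75
LIFO COGS: 120 @ $21.25 + 285 @ $20.40 + 285 @ $22.40 + 22 @ $19.95 = $15,186.90

COGS = $15,035.75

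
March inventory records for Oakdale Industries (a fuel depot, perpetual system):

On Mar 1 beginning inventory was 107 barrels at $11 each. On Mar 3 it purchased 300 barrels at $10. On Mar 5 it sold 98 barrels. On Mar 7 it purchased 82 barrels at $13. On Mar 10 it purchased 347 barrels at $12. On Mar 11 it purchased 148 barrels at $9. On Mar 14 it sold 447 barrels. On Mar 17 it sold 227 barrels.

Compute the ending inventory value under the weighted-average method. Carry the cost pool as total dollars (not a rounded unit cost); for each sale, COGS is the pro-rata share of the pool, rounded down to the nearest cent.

Ending inventory = $2,328.95

After Mar 1: 107 on hand, pool $1,177.00 (≈ $11.0000 each)
After Mar 3: 407 on hand, pool $4,177.00 (≈ $10.2629 each)
Mar 5, sell 98: 98/407 × $4,177.00 → $1,005.76
After Mar 7: 391 on hand, pool $4,237.24 (≈ $10.8369 each)
After Mar 10: 738 on hand, pool $8,401.24 (≈ $11.3838 each)
After Mar 11: 886 on hand, pool $9,733.24 (≈ $10.9856 each)
Mar 14, sell 447: 447/886 × $9,733.24 → $4,910.56
Mar 17, sell 227: 227/439 × $4,822.68 → $2,493.73
Total COGS = $1,005.76 + $4,910.56 + $2,493.73 = $8,410.05
Ending inventory (cost pool remaining) = $2,328.95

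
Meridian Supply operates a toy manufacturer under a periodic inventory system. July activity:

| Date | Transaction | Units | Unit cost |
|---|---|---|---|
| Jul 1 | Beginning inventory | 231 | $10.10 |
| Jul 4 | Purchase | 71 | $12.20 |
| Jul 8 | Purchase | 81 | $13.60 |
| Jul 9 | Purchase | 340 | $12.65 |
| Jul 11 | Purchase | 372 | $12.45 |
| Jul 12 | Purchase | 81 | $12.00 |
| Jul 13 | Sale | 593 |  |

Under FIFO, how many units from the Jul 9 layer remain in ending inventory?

130

Jul 13, 593 sold [FIFO — oldest first]: 231 @ $10.10 + 71 @ $12.20 + 81 @ $13.60 + 210 @ $12.65 = $6,957.40
Ending inventory: 130 @ $12.65 + 372 @ $12.45 + 81 @ $12.00 = $7,247.90
Check: goods available $14,205.30 = COGS $6,957.40 + ending $7,247.90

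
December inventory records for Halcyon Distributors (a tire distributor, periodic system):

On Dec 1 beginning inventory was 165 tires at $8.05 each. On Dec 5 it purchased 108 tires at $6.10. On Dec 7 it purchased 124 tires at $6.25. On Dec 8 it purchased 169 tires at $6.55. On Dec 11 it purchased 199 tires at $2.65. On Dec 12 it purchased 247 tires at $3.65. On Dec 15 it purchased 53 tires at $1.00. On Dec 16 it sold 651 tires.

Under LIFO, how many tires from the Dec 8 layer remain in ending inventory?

17

Dec 16, 651 sold [LIFO — newest first]: 53 @ $1.00 + 247 @ $3.65 + 199 @ $2.65 + 152 @ $6.55 = $2,477.50
Ending inventory: 165 @ $8.05 + 108 @ $6.10 + 124 @ $6.25 + 17 @ $6.55 = $2,873.40
Check: goods available $5,350.90 = COGS $2,477.50 + ending $2,873.40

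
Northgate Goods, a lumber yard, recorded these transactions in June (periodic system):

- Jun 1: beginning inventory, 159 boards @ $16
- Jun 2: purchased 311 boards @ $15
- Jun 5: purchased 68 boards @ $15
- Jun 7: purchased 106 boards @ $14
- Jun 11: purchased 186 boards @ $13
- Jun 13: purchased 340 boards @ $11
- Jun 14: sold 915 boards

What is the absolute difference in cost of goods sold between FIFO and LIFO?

FIFO COGS: 159 @ $16 + 311 @ $15 + 68 @ $15 + 106 @ $14 + 186 @ $13 + 85 @ $11 = $13,066
LIFO COGS: 340 @ $11 + 186 @ $13 + 106 @ $14 + 68 @ $15 + 215 @ $15 = $11,887
Difference = |$13,066 − $11,887| = $1,179

$1,179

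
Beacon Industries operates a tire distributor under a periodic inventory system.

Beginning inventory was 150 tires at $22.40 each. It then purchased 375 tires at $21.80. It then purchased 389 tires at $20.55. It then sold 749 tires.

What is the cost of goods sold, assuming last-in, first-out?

Sale 1 (749) [LIFO — newest first]: 389 @ $20.55 + 360 @ $21.80 = $15,841.95
Ending inventory: 150 @ $22.40 + 15 @ $21.80 = $3,687.00

COGS = $15,841.95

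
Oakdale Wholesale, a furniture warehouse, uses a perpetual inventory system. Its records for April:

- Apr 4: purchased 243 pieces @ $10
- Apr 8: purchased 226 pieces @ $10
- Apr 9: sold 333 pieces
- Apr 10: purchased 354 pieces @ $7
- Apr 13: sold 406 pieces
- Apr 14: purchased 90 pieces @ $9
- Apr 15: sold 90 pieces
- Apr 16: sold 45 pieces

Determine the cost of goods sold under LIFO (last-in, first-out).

COGS = $7,588

Apr 9, 333 sold [LIFO — newest first]: 226 @ $10 + 107 @ $10 = $3,330
Apr 13, 406 sold [LIFO — newest first]: 354 @ $7 + 52 @ $10 = $2,998
Apr 15, 90 sold [LIFO — newest first]: 90 @ $9 = $810
Apr 16, 45 sold [LIFO — newest first]: 45 @ $10 = $450
Total COGS = $3,330 + $2,998 + $810 + $450 = $7,588
Ending inventory: 39 @ $10 = $390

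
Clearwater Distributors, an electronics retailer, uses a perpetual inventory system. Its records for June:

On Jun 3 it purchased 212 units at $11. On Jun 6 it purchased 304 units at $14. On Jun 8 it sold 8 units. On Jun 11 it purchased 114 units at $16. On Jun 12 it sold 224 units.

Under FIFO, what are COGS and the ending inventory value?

Jun 8, 8 sold [FIFO — oldest first]: 8 @ $11 = $88
Jun 12, 224 sold [FIFO — oldest first]: 204 @ $11 + 20 @ $14 = $2,524
Total COGS = $88 + $2,524 = $2,612
Ending inventory: 284 @ $14 + 114 @ $16 = $5,800

COGS = $2,612; ending inventory = $5,800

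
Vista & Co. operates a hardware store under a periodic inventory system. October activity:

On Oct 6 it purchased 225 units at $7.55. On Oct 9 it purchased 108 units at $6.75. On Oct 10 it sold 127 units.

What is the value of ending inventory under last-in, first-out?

Ending inventory = $1,555.30

Oct 10, 127 sold [LIFO — newest first]: 108 @ $6.75 + 19 @ $7.55 = $872.45
Ending inventory: 206 @ $7.55 = $1,555.30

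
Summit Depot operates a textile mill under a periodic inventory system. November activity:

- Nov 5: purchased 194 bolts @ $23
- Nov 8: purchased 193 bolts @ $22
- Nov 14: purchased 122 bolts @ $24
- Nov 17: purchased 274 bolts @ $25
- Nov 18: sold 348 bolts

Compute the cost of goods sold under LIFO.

COGS = $8,626

Nov 18, 348 sold [LIFO — newest first]: 274 @ $25 + 74 @ $24 = $8,626
Ending inventory: 194 @ $23 + 193 @ $22 + 48 @ $24 = $9,860
Check: goods available $18,486 = COGS $8,626 + ending $9,860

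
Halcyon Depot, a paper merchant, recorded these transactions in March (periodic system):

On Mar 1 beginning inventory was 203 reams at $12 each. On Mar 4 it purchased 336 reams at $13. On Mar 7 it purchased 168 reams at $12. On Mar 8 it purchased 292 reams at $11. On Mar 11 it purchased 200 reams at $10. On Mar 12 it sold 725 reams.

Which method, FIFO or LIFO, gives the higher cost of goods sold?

FIFO

FIFO COGS: 203 @ $12 + 336 @ $13 + 168 @ $12 + 18 @ $11 = $9,018
LIFO COGS: 200 @ $10 + 292 @ $11 + 168 @ $12 + 65 @ $13 = $8,073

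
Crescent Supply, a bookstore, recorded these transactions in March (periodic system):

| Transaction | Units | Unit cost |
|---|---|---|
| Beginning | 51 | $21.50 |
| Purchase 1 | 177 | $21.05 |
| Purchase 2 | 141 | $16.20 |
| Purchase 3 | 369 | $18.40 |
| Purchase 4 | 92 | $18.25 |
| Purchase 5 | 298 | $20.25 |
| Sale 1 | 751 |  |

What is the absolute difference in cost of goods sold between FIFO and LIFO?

$222.50

FIFO COGS: 51 @ $21.50 + 177 @ $21.05 + 141 @ $16.20 + 369 @ $18.40 + 13 @ $18.25 = $14,133.40
LIFO COGS: 298 @ $20.25 + 92 @ $18.25 + 361 @ $18.40 = $14,355.90
Difference = |$14,133.40 − $14,355.90| = $222.50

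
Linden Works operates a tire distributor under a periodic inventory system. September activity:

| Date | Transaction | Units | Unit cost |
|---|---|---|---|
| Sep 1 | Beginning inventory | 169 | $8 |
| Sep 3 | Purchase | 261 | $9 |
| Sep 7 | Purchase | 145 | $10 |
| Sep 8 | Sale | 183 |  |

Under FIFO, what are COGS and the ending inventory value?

COGS = $1,478; ending inventory = $3,673

Sep 8, 183 sold [FIFO — oldest first]: 169 @ $8 + 14 @ $9 = $1,478
Ending inventory: 247 @ $9 + 145 @ $10 = $3,673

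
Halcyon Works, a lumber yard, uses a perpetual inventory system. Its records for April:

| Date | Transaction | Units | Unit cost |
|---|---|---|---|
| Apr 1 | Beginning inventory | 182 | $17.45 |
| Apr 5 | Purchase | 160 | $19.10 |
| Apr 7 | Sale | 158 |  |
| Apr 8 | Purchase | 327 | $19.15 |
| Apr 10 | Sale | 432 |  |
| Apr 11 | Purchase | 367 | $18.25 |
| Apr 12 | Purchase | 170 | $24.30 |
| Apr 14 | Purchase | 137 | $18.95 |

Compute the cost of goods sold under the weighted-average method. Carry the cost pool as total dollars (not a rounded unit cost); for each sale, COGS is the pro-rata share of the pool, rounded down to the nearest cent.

COGS = $11,007.49

After Apr 1: 182 on hand, pool $3,175.90 (≈ $17.4500 each)
After Apr 5: 342 on hand, pool $6,231.90 (≈ $18.2219 each)
Apr 7, sell 158: 158/342 × $6,231.90 → $2,879.06
After Apr 8: 511 on hand, pool $9,614.89 (≈ $18.8158 each)
Apr 10, sell 432: 432/511 × $9,614.89 → $8,128.43
After Apr 11: 446 on hand, pool $8,184.21 (≈ $18.3502 each)
After Apr 12: 616 on hand, pool $12,315.21 (≈ $19.9922 each)
After Apr 14: 753 on hand, pool $14,911.36 (≈ $19.8026 each)
Total COGS = $2,879.06 + $8,128.43 = $11,007.49
Ending inventory (cost pool remaining) = $14,911.36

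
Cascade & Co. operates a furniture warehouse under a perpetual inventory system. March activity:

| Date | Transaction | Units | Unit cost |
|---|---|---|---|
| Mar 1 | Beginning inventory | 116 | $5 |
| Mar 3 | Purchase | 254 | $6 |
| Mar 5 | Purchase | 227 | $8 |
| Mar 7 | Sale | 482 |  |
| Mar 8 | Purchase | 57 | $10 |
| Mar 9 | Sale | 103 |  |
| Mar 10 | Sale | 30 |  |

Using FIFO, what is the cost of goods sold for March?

Mar 7, 482 sold [FIFO — oldest first]: 116 @ $5 + 254 @ $6 + 112 @ $8 = $3,000
Mar 9, 103 sold [FIFO — oldest first]: 103 @ $8 = $824
Mar 10, 30 sold [FIFO — oldest first]: 12 @ $8 + 18 @ $10 = $276
Total COGS = $3,000 + $824 + $276 = $4,100
Ending inventory: 39 @ $10 = $390
Check: goods available $4,490 = COGS $4,100 + ending $390

COGS = $4,100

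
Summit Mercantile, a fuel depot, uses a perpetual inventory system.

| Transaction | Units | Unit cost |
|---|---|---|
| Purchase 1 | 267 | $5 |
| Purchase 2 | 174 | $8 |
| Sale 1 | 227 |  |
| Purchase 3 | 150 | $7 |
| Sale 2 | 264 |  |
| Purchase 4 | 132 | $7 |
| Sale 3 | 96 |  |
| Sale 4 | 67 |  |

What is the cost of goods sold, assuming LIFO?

COGS = $4,356

Sale 1 (227) [LIFO — newest first]: 174 @ $8 + 53 @ $5 = $1,657
Sale 2 (264) [LIFO — newest first]: 150 @ $7 + 114 @ $5 = $1,620
Sale 3 (96) [LIFO — newest first]: 96 @ $7 = $672
Sale 4 (67) [LIFO — newest first]: 36 @ $7 + 31 @ $5 = $407
Total COGS = $1,657 + $1,620 + $672 + $407 = $4,356
Ending inventory: 69 @ $5 = $345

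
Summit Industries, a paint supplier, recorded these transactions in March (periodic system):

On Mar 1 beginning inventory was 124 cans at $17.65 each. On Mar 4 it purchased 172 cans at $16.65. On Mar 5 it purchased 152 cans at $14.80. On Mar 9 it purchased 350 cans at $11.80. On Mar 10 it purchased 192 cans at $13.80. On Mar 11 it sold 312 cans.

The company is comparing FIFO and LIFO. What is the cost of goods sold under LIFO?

COGS = $4,065.60

FIFO COGS: 124 @ $17.65 + 172 @ $16.65 + 16 @ $14.80 = $5,289.20
LIFO COGS: 192 @ $13.80 + 120 @ $11.80 = $4,065.60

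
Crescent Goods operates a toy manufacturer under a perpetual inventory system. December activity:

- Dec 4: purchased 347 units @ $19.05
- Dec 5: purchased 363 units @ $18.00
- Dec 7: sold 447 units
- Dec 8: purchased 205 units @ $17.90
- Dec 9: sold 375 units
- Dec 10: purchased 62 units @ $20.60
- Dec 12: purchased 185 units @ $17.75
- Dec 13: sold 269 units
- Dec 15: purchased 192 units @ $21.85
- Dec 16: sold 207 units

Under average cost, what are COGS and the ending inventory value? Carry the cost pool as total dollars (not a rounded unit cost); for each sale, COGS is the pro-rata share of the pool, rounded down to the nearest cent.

COGS = $24,398.48; ending inventory = $1,171.52

After Dec 4: 347 on hand, pool $6,610.35 (≈ $19.0500 each)
After Dec 5: 710 on hand, pool $13,144.35 (≈ $18.5132 each)
Dec 7, sell 447: 447/710 × $13,144.35 → $8,275.38
After Dec 8: 468 on hand, pool $8,538.47 (≈ $18.2446 each)
Dec 9, sell 375: 375/468 × $8,538.47 → $6,841.72
After Dec 10: 155 on hand, pool $2,973.95 (≈ $19.1868 each)
After Dec 12: 340 on hand, pool $6,257.70 (≈ $18.4050 each)
Dec 13, sell 269: 269/340 × $6,257.70 → $4,950.94
After Dec 15: 263 on hand, pool $5,501.96 (≈ $20.9200 each)
Dec 16, sell 207: 207/263 × $5,501.96 → $4,330.44
Total COGS = $8,275.38 + $6,841.72 + $4,950.94 + $4,330.44 = $24,398.48
Ending inventory (cost pool remaining) = $1,171.52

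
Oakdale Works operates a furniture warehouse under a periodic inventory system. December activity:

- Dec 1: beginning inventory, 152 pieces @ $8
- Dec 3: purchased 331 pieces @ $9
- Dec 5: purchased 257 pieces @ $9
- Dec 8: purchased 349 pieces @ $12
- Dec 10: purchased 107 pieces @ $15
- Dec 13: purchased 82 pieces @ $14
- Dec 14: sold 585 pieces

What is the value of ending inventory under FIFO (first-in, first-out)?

Ending inventory = $8,336

Dec 14, 585 sold [FIFO — oldest first]: 152 @ $8 + 331 @ $9 + 102 @ $9 = $5,113
Ending inventory: 155 @ $9 + 349 @ $12 + 107 @ $15 + 82 @ $14 = $8,336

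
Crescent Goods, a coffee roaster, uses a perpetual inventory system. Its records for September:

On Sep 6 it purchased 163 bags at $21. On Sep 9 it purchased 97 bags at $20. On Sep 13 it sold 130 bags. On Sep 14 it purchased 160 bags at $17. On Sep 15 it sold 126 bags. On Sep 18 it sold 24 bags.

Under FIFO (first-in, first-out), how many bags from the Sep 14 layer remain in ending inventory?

140

Sep 13, 130 sold [FIFO — oldest first]: 130 @ $21 = $2,730
Sep 15, 126 sold [FIFO — oldest first]: 33 @ $21 + 93 @ $20 = $2,553
Sep 18, 24 sold [FIFO — oldest first]: 4 @ $20 + 20 @ $17 = $420
Total COGS = $2,730 + $2,553 + $420 = $5,703
Ending inventory: 140 @ $17 = $2,380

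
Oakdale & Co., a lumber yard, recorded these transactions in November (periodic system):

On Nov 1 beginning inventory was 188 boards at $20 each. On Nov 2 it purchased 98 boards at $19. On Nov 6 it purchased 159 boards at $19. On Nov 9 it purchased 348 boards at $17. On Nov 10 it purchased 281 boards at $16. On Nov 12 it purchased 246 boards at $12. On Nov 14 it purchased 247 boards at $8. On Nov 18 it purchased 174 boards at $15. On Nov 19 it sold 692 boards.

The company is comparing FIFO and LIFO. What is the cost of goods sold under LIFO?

COGS = $7,938

FIFO COGS: 188 @ $20 + 98 @ $19 + 159 @ $19 + 247 @ $17 = $12,842
LIFO COGS: 174 @ $15 + 247 @ $8 + 246 @ $12 + 25 @ $16 = $7,938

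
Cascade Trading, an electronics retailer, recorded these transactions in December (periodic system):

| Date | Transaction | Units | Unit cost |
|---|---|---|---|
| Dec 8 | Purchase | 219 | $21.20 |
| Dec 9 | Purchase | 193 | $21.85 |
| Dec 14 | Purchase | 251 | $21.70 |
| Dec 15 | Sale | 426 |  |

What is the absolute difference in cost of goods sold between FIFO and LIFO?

$106.80

FIFO COGS: 219 @ $21.20 + 193 @ $21.85 + 14 @ $21.70 = $9,163.65
LIFO COGS: 251 @ $21.70 + 175 @ $21.85 = $9,270.45
Difference = |$9,163.65 − $9,270.45| = $106.80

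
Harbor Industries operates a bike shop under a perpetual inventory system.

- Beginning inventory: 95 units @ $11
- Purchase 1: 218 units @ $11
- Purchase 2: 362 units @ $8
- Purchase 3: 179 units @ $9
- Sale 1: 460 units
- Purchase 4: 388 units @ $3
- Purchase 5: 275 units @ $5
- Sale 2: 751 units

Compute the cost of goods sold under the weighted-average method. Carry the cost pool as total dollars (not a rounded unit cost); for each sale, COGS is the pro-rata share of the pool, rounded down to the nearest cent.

After Beginning: 95 on hand, pool $1,045.00 (≈ $11.0000 each)
After Purchase 1: 313 on hand, pool $3,443.00 (≈ $11.0000 each)
After Purchase 2: 675 on hand, pool $6,339.00 (≈ $9.3911 each)
After Purchase 3: 854 on hand, pool $7,950.00 (≈ $9.3091 each)
Sale 1, sell 460: 460/854 × $7,950.00 → $4,282.20
After Purchase 4: 782 on hand, pool $4,831.80 (≈ $6.1788 each)
After Purchase 5: 1057 on hand, pool $6,206.80 (≈ $5.8721 each)
Sale 2, sell 751: 751/1057 × $6,206.80 → $4,409.94
Total COGS = $4,282.20 + $4,409.94 = $8,692.14
Ending inventory (cost pool remaining) = $1,796.86

COGS = $8,692.14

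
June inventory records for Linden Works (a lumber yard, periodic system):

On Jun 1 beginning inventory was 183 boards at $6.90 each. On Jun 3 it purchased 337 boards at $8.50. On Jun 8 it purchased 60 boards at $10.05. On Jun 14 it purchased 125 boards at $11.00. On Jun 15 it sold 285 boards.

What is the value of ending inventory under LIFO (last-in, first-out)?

Jun 15, 285 sold [LIFO — newest first]: 125 @ $11.00 + 60 @ $10.05 + 100 @ $8.50 = $2,828.00
Ending inventory: 183 @ $6.90 + 237 @ $8.50 = $3,277.20
Check: goods available $6,105.20 = COGS $2,828.00 + ending $3,277.20

Ending inventory = $3,277.20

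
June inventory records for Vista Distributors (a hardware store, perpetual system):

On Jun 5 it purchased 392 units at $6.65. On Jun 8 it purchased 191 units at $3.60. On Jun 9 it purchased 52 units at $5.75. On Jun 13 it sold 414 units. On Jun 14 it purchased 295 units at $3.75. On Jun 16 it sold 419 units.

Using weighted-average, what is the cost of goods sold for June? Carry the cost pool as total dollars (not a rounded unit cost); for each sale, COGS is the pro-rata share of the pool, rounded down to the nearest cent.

COGS = $4,256.59

After Jun 5: 392 on hand, pool $2,606.80 (≈ $6.6500 each)
After Jun 8: 583 on hand, pool $3,294.40 (≈ $5.6508 each)
After Jun 9: 635 on hand, pool $3,593.40 (≈ $5.6589 each)
Jun 13, sell 414: 414/635 × $3,593.40 → $2,342.78
After Jun 14: 516 on hand, pool $2,356.87 (≈ $4.5676 each)
Jun 16, sell 419: 419/516 × $2,356.87 → $1,913.81
Total COGS = $2,342.78 + $1,913.81 = $4,256.59
Ending inventory (cost pool remaining) = $443.06
Check: goods available $4,699.65 = COGS $4,256.59 + ending $443.06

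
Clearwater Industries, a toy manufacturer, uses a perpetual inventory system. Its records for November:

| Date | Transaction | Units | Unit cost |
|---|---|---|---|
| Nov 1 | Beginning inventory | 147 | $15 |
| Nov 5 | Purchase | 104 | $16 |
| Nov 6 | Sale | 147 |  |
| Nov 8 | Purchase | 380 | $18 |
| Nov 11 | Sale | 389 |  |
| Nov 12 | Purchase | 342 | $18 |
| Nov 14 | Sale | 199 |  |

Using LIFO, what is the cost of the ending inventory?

Ending inventory = $3,999

Nov 6, 147 sold [LIFO — newest first]: 104 @ $16 + 43 @ $15 = $2,309
Nov 11, 389 sold [LIFO — newest first]: 380 @ $18 + 9 @ $15 = $6,975
Nov 14, 199 sold [LIFO — newest first]: 199 @ $18 = $3,582
Total COGS = $2,309 + $6,975 + $3,582 = $12,866
Ending inventory: 95 @ $15 + 143 @ $18 = $3,999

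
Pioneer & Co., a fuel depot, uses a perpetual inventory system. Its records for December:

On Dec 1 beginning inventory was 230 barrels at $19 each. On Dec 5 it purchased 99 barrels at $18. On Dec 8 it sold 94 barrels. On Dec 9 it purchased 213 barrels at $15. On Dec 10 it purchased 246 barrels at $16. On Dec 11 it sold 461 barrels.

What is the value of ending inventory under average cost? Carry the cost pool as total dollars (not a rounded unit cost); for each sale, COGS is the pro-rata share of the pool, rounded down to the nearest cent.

After Dec 1: 230 on hand, pool $4,370.00 (≈ $19.0000 each)
After Dec 5: 329 on hand, pool $6,152.00 (≈ $18.6991 each)
Dec 8, sell 94: 94/329 × $6,152.00 → $1,757.71
After Dec 9: 448 on hand, pool $7,589.29 (≈ $16.9404 each)
After Dec 10: 694 on hand, pool $11,525.29 (≈ $16.6070 each)
Dec 11, sell 461: 461/694 × $11,525.29 → $7,655.84
Total COGS = $1,757.71 + $7,655.84 = $9,413.55
Ending inventory (cost pool remaining) = $3,869.45
Check: goods available $13,283.00 = COGS $9,413.55 + ending $3,869.45

Ending inventory = $3,869.45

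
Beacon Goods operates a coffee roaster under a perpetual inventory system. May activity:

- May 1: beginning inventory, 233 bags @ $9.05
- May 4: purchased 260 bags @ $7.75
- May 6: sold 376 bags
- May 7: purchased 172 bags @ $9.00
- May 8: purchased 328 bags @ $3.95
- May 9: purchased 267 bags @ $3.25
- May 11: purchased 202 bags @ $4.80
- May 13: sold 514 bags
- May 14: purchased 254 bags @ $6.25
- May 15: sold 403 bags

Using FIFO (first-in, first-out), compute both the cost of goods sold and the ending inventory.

COGS = $7,993.40; ending inventory = $2,398.70

May 6, 376 sold [FIFO — oldest first]: 233 @ $9.05 + 143 @ $7.75 = $3,216.90
May 13, 514 sold [FIFO — oldest first]: 117 @ $7.75 + 172 @ $9.00 + 225 @ $3.95 = $3,343.50
May 15, 403 sold [FIFO — oldest first]: 103 @ $3.95 + 267 @ $3.25 + 33 @ $4.80 = $1,433.00
Total COGS = $3,216.90 + $3,343.50 + $1,433.00 = $7,993.40
Ending inventory: 169 @ $4.80 + 254 @ $6.25 = $2,398.70
Check: goods available $10,392.10 = COGS $7,993.40 + ending $2,398.70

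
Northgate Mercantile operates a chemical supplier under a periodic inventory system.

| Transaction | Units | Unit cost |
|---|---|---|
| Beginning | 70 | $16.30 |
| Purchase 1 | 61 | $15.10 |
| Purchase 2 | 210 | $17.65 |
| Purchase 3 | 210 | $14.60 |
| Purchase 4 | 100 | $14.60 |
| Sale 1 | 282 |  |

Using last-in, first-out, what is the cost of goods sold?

Sale 1 (282) [LIFO — newest first]: 100 @ $14.60 + 182 @ $14.60 = $4,117.20
Ending inventory: 70 @ $16.30 + 61 @ $15.10 + 210 @ $17.65 + 28 @ $14.60 = $6,177.40
Check: goods available $10,294.60 = COGS $4,117.20 + ending $6,177.40

COGS = $4,117.20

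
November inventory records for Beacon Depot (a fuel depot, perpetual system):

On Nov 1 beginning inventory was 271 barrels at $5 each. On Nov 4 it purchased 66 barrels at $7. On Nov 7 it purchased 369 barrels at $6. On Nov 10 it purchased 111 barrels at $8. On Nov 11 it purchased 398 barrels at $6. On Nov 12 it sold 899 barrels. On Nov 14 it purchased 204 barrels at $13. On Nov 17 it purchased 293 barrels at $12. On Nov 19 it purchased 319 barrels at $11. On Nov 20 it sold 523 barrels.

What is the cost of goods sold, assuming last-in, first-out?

Nov 12, 899 sold [LIFO — newest first]: 398 @ $6 + 111 @ $8 + 369 @ $6 + 21 @ $7 = $5,637
Nov 20, 523 sold [LIFO — newest first]: 319 @ $11 + 204 @ $12 = $5,957
Total COGS = $5,637 + $5,957 = $11,594
Ending inventory: 271 @ $5 + 45 @ $7 + 204 @ $13 + 89 @ $12 = $5,390

COGS = $11,594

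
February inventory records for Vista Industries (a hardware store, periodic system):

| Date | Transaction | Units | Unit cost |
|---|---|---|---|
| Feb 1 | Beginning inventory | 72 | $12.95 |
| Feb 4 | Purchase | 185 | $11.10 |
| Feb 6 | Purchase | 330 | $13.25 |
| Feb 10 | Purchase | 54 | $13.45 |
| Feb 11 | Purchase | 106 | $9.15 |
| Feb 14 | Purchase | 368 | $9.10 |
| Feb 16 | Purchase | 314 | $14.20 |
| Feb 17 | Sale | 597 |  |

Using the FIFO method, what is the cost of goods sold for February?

Feb 17, 597 sold [FIFO — oldest first]: 72 @ $12.95 + 185 @ $11.10 + 330 @ $13.25 + 10 @ $13.45 = $7,492.90
Ending inventory: 44 @ $13.45 + 106 @ $9.15 + 368 @ $9.10 + 314 @ $14.20 = $9,369.30

COGS = $7,492.90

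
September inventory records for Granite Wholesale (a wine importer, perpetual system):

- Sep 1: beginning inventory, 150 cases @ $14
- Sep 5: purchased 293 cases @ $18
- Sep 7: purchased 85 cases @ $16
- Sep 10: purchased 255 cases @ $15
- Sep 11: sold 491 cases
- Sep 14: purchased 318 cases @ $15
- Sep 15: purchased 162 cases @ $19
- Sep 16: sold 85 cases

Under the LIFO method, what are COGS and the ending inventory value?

COGS = $9,518; ending inventory = $10,889

Sep 11, 491 sold [LIFO — newest first]: 255 @ $15 + 85 @ $16 + 151 @ $18 = $7,903
Sep 16, 85 sold [LIFO — newest first]: 85 @ $19 = $1,615
Total COGS = $7,903 + $1,615 = $9,518
Ending inventory: 150 @ $14 + 142 @ $18 + 318 @ $15 + 77 @ $19 = $10,889
Check: goods available $20,407 = COGS $9,518 + ending $10,889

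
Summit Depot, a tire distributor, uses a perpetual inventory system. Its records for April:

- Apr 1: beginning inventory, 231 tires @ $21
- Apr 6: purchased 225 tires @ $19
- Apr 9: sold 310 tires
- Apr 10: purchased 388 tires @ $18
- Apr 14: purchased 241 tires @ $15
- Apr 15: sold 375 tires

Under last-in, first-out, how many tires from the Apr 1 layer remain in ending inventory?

146

Apr 9, 310 sold [LIFO — newest first]: 225 @ $19 + 85 @ $21 = $6,060
Apr 15, 375 sold [LIFO — newest first]: 241 @ $15 + 134 @ $18 = $6,027
Total COGS = $6,060 + $6,027 = $12,087
Ending inventory: 146 @ $21 + 254 @ $18 = $7,638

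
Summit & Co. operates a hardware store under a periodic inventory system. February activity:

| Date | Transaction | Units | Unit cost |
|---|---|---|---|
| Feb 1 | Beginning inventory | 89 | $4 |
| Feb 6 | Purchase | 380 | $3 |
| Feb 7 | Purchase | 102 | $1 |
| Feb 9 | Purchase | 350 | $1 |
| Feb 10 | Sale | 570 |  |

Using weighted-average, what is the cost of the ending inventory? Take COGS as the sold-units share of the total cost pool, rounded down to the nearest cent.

Feb 10, sell 570: 570/921 × $1,948.00 → $1,205.60
Ending inventory (cost pool remaining) = $742.40

Ending inventory = $742.40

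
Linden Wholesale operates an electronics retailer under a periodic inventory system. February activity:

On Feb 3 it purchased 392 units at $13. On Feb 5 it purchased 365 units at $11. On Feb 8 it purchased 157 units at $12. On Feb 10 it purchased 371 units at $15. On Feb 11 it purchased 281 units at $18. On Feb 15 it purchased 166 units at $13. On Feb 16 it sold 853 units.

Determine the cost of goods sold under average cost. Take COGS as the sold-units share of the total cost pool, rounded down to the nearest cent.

Feb 16, sell 853: 853/1732 × $23,776.00 → $11,709.54
Ending inventory (cost pool remaining) = $12,066.46

COGS = $11,709.54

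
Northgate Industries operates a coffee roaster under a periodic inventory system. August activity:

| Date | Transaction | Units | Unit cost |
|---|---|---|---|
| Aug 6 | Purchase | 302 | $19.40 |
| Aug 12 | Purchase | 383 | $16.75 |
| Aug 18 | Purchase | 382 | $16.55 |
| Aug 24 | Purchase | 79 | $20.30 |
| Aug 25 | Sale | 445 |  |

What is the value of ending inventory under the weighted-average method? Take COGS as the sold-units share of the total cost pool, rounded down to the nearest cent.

Aug 25, sell 445: 445/1146 × $20,199.85 → $7,843.74
Ending inventory (cost pool remaining) = $12,356.11
Check: goods available $20,199.85 = COGS $7,843.74 + ending $12,356.11

Ending inventory = $12,356.11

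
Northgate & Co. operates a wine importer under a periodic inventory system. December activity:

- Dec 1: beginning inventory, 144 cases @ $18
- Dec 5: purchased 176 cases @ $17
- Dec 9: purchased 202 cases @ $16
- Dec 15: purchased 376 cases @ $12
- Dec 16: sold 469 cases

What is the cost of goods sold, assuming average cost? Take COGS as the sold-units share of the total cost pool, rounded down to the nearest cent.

COGS = $6,960.83

Dec 16, sell 469: 469/898 × $13,328.00 → $6,960.83
Ending inventory (cost pool remaining) = $6,367.17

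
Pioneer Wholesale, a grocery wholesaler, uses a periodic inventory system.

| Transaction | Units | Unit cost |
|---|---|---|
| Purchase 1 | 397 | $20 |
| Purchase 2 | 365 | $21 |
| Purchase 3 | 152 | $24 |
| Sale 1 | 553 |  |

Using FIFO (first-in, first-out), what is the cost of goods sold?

Sale 1 (553) [FIFO — oldest first]: 397 @ $20 + 156 @ $21 = $11,216
Ending inventory: 209 @ $21 + 152 @ $24 = $8,037
Check: goods available $19,253 = COGS $11,216 + ending $8,037

COGS = $11,216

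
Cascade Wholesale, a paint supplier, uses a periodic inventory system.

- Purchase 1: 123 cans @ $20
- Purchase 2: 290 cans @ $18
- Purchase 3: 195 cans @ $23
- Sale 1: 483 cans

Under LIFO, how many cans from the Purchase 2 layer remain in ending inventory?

2

Sale 1 (483) [LIFO — newest first]: 195 @ $23 + 288 @ $18 = $9,669
Ending inventory: 123 @ $20 + 2 @ $18 = $2,496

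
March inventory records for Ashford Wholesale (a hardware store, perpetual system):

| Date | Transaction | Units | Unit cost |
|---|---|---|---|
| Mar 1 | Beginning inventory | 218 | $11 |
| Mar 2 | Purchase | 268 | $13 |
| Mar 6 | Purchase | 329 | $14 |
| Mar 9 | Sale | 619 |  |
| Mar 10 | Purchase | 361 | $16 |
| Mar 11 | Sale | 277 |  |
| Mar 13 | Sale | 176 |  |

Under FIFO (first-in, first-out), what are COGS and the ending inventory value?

COGS = $14,600; ending inventory = $1,664

Mar 9, 619 sold [FIFO — oldest first]: 218 @ $11 + 268 @ $13 + 133 @ $14 = $7,744
Mar 11, 277 sold [FIFO — oldest first]: 196 @ $14 + 81 @ $16 = $4,040
Mar 13, 176 sold [FIFO — oldest first]: 176 @ $16 = $2,816
Total COGS = $7,744 + $4,040 + $2,816 = $14,600
Ending inventory: 104 @ $16 = $1,664
Check: goods available $16,264 = COGS $14,600 + ending $1,664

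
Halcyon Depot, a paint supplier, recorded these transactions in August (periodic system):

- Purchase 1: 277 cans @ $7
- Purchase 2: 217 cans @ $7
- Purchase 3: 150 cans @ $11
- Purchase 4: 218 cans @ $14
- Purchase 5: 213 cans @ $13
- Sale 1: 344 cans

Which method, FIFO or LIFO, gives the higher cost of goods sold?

FIFO COGS: 277 @ $7 + 67 @ $7 = $2,408
LIFO COGS: 213 @ $13 + 131 @ $14 = $4,603

LIFO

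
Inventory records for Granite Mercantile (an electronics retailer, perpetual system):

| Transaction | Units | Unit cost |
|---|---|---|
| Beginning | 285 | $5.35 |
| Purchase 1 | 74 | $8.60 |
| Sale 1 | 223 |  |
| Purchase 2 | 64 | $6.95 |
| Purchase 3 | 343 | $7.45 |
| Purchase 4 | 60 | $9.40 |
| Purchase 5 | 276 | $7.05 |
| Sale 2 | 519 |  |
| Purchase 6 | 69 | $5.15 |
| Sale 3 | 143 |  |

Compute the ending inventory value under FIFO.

Sale 1 (223) [FIFO — oldest first]: 223 @ $5.35 = $1,193.05
Sale 2 (519) [FIFO — oldest first]: 62 @ $5.35 + 74 @ $8.60 + 64 @ $6.95 + 319 @ $7.45 = $3,789.45
Sale 3 (143) [FIFO — oldest first]: 24 @ $7.45 + 60 @ $9.40 + 59 @ $7.05 = $1,158.75
Total COGS = $1,193.05 + $3,789.45 + $1,158.75 = $6,141.25
Ending inventory: 217 @ $7.05 + 69 @ $5.15 = $1,885.20

Ending inventory = $1,885.20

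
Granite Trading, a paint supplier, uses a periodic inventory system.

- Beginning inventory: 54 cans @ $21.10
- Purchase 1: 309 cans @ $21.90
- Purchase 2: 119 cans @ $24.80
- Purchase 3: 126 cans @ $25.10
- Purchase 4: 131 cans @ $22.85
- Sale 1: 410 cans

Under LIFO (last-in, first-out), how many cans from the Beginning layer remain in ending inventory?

54

Sale 1 (410) [LIFO — newest first]: 131 @ $22.85 + 126 @ $25.10 + 119 @ $24.80 + 34 @ $21.90 = $9,851.75
Ending inventory: 54 @ $21.10 + 275 @ $21.90 = $7,161.90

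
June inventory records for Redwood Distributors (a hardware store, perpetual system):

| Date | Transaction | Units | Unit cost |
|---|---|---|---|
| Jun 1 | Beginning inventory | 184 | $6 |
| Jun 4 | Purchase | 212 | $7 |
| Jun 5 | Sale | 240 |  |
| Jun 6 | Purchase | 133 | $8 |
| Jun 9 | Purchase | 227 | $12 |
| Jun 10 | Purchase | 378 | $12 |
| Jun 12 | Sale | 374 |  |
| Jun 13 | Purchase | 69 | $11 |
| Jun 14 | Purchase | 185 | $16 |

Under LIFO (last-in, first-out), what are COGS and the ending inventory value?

COGS = $6,140; ending inventory = $8,491

Jun 5, 240 sold [LIFO — newest first]: 212 @ $7 + 28 @ $6 = $1,652
Jun 12, 374 sold [LIFO — newest first]: 374 @ $12 = $4,488
Total COGS = $1,652 + $4,488 = $6,140
Ending inventory: 156 @ $6 + 133 @ $8 + 227 @ $12 + 4 @ $12 + 69 @ $11 + 185 @ $16 = $8,491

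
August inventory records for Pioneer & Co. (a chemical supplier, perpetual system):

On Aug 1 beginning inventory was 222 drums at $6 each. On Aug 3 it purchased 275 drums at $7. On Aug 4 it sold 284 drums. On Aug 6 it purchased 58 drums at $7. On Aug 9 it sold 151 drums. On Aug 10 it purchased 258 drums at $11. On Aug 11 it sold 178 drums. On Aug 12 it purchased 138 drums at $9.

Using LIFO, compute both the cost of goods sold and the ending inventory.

Aug 4, 284 sold [LIFO — newest first]: 275 @ $7 + 9 @ $6 = $1,979
Aug 9, 151 sold [LIFO — newest first]: 58 @ $7 + 93 @ $6 = $964
Aug 11, 178 sold [LIFO — newest first]: 178 @ $11 = $1,958
Total COGS = $1,979 + $964 + $1,958 = $4,901
Ending inventory: 120 @ $6 + 80 @ $11 + 138 @ $9 = $2,842
Check: goods available $7,743 = COGS $4,901 + ending $2,842

COGS = $4,901; ending inventory = $2,842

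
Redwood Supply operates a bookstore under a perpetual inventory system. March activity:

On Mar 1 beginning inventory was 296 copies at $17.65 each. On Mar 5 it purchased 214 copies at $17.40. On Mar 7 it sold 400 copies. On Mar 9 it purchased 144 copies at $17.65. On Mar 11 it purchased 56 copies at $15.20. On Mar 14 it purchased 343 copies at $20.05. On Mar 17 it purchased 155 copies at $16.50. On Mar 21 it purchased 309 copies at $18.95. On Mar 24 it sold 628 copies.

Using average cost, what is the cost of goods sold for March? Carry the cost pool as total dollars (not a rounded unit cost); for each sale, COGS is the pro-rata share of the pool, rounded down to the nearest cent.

COGS = $18,607.05

After Mar 1: 296 on hand, pool $5,224.40 (≈ $17.6500 each)
After Mar 5: 510 on hand, pool $8,948.00 (≈ $17.5451 each)
Mar 7, sell 400: 400/510 × $8,948.00 → $7,018.03
After Mar 9: 254 on hand, pool $4,471.57 (≈ $17.6046 each)
After Mar 11: 310 on hand, pool $5,322.77 (≈ $17.1702 each)
After Mar 14: 653 on hand, pool $12,199.92 (≈ $18.6829 each)
After Mar 17: 808 on hand, pool $14,757.42 (≈ $18.2641 each)
After Mar 21: 1117 on hand, pool $20,612.97 (≈ $18.4539 each)
Mar 24, sell 628: 628/1117 × $20,612.97 → $11,589.02
Total COGS = $7,018.03 + $11,589.02 = $18,607.05
Ending inventory (cost pool remaining) = $9,023.95
Check: goods available $27,631.00 = COGS $18,607.05 + ending $9,023.95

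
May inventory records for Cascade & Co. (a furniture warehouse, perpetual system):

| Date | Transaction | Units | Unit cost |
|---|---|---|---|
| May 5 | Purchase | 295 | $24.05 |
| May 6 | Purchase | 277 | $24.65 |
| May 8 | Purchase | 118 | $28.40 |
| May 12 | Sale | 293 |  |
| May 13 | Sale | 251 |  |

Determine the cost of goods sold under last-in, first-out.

May 12, 293 sold [LIFO — newest first]: 118 @ $28.40 + 175 @ $24.65 = $7,664.95
May 13, 251 sold [LIFO — newest first]: 102 @ $24.65 + 149 @ $24.05 = $6,097.75
Total COGS = $7,664.95 + $6,097.75 = $13,762.70
Ending inventory: 146 @ $24.05 = $3,511.30

COGS = $13,762.70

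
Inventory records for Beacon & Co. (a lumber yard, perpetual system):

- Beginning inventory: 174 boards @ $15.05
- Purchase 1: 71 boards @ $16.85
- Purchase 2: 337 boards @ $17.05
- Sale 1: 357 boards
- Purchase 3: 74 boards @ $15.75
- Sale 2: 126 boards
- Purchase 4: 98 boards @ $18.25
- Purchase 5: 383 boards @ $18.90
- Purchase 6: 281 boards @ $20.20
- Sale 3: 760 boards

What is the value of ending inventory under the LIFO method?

Sale 1 (357) [LIFO — newest first]: 337 @ $17.05 + 20 @ $16.85 = $6,082.85
Sale 2 (126) [LIFO — newest first]: 74 @ $15.75 + 51 @ $16.85 + 1 @ $15.05 = $2,039.90
Sale 3 (760) [LIFO — newest first]: 281 @ $20.20 + 383 @ $18.90 + 96 @ $18.25 = $14,666.90
Total COGS = $6,082.85 + $2,039.90 + $14,666.90 = $22,789.65
Ending inventory: 173 @ $15.05 + 2 @ $18.25 = $2,640.15
Check: goods available $25,429.80 = COGS $22,789.65 + ending $2,640.15

Ending inventory = $2,640.15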